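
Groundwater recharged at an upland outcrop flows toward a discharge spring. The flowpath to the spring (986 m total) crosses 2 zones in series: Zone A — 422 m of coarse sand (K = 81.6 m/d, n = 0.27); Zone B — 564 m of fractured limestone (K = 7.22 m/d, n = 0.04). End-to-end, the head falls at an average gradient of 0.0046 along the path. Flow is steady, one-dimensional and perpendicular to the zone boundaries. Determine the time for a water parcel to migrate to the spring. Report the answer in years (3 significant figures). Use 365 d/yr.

6.87 years

Continuity: the same q passes through each zone, so ΔH = q·Σ(L_j/K_j) — the zones act as resistances in series.
Σ(L/K) = 422/81.6 + 564/7.22 = 5.172 + 78.12 = 83.29 d
K_eq = L_total / Σ(L/K) = 986 / 83.29 = 11.84 m/d
q = K_eq · i = 11.84 × 0.0046 = 0.05446 m/d (same in every zone)
Zone A: v = q/n = 0.05446/0.27 = 0.2017 m/d → t_A = 422/0.2017 = 2092 d
Zone B: v = q/n = 0.05446/0.04 = 1.361 m/d → t_B = 564/1.361 = 414.3 d
Total t = 2092 + 414.3 = 2507 d
   = 2507 / 365 = 6.87 yr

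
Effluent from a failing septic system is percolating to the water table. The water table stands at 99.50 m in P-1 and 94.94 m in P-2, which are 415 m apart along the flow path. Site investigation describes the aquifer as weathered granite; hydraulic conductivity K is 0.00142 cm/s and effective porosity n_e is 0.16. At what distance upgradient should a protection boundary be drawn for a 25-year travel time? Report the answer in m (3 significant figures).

Hydraulic gradient i = (99.50 − 94.94) / 415 = 4.56 / 415 = 0.01099
K = 0.00142 cm/s × 864 = 1.227 m/d
q = Ki = 1.227 × 0.01099 = 0.01348 m/d
v_s = q/n_e = 0.01348/0.16 = 0.08426 m/d
T = 25 yr × 365 = 9125 d
L = v × T = 0.08426 × 9125 = 768.8 m

769 m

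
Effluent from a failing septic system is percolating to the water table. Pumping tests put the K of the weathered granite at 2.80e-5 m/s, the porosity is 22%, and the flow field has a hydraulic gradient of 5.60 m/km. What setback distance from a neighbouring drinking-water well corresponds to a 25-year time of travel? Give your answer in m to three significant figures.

K = 2.80e-5 m/s × 86400 s/d = 2.419 m/d
Specific discharge q = 2.419 × 0.0056 = 0.01355 m/d
v_s = q/n_e = 0.01355/0.22 = 0.06158 m/d
T = 25 yr × 365 = 9125 d
L = v × T = 0.06158 × 9125 = 561.9 m

562 m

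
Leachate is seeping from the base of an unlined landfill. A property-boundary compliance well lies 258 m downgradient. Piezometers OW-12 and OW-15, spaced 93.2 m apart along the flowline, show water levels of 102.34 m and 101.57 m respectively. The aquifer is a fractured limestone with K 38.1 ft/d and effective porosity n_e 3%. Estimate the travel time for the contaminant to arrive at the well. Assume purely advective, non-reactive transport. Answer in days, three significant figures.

80.7 days

Hydraulic gradient i = (102.34 − 101.57) / 93.2 = 0.77 / 93.2 = 0.008262
K = 38.1 ft/d × 0.3048 = 11.61 m/d
Specific discharge q = 11.61 × 0.008262 = 0.09594 m/d
v = Ki/n = 11.61·0.008262/0.03 = 3.198 m/d
t = L / v = 258 / 3.198 = 80.67 d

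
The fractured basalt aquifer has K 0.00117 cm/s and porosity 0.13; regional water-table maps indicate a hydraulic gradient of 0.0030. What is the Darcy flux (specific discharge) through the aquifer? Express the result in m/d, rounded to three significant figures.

K = 0.00117 cm/s × 864 = 1.011 m/d
Darcy flux q = K·i = 1.011 × 0.0030 = 0.003033 m/d

0.00303 m/d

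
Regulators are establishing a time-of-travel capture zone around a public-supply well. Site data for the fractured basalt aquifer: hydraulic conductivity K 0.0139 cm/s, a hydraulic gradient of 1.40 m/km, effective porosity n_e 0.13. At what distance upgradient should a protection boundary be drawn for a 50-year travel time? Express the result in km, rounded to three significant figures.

K = 0.0139 cm/s × 864 = 12.01 m/d
Darcy flux q = K·i = 12.01 × 0.0014 = 0.01681 m/d
v_s = q/n_e = 0.01681/0.13 = 0.1293 m/d
T = 50 yr × 365 = 18250 d
L = v × T = 0.1293 × 18250 = 2360 m
   = 2.36 km

2.36 km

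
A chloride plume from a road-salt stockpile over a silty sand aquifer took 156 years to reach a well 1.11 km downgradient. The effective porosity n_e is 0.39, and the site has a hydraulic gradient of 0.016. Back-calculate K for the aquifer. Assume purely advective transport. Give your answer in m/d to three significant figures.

t = 156 years = 56940 d
L = 1.11 km = 1110 m
v = L / t = 1110 / 56940 = 0.01949 m/d
K = v · n / i = 0.01949 × 0.39 / 0.016 = 0.475 m/d

0.475 m/d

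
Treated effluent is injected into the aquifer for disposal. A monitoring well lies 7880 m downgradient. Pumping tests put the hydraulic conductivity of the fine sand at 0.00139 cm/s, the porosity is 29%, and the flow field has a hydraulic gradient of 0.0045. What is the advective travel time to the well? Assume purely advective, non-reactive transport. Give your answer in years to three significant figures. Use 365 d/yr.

K = 0.00139 cm/s × 864 = 1.201 m/d
q = Ki = 1.201 × 0.0045 = 0.005404 m/d
Seepage velocity v = q / n = 0.005404 / 0.29 = 0.01864 m/d
t = L / v = 7880 / 0.01864 = 422800 d
   = 422800 / 365 = 1160 yr

1160 years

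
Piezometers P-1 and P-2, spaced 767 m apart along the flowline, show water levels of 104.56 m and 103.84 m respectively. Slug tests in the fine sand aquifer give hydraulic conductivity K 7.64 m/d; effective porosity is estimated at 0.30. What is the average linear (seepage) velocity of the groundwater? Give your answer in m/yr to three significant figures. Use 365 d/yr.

Hydraulic gradient i = (104.56 − 103.84) / 767 = 0.72 / 767 = 9.387e-4
Darcy flux q = K·i = 7.64 × 9.387e-4 = 0.007172 m/d
Average linear velocity = 0.007172 / 0.30 = 0.02391 m/d
   = 0.02391 × 365 = 8.73 m/yr

8.73 m/yr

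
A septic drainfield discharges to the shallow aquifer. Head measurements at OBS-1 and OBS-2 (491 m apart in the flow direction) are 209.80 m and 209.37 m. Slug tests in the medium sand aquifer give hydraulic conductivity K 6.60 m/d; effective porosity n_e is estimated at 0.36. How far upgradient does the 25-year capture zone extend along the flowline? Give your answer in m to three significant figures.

Hydraulic gradient i = (209.80 − 209.37) / 491 = 0.43 / 491 = 8.758e-4
Darcy flux q = K·i = 6.60 × 8.758e-4 = 0.005780 m/d
v = Ki/n = 6.60·8.758e-4/0.36 = 0.01606 m/d
T = 25 yr × 365 = 9125 d
L = v × T = 0.01606 × 9125 = 146.5 m

147 m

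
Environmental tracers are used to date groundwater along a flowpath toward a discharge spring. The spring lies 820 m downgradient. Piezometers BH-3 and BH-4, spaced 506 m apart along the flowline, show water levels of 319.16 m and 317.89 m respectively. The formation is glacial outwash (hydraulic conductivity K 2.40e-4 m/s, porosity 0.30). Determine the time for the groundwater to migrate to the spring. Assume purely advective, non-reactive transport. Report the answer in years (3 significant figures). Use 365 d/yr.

Hydraulic gradient i = (319.16 − 317.89) / 506 = 1.27 / 506 = 0.002510
K = 2.40e-4 m/s × 86400 s/d = 20.74 m/d
q = Ki = 20.74 × 0.002510 = 0.05204 m/d
Seepage velocity v = q / n = 0.05204 / 0.30 = 0.1735 m/d
t = L / v = 820 / 0.1735 = 4727 d
   = 4727 / 365 = 12.9 yr

12.9 years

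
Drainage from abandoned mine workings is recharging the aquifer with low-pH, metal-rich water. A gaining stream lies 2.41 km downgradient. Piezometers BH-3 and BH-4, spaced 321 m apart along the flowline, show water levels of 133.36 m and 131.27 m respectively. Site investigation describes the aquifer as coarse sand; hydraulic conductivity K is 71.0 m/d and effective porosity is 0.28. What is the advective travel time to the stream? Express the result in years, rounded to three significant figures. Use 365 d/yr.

4.00 years

Hydraulic gradient i = (133.36 − 131.27) / 321 = 2.09 / 321 = 0.006511
Specific discharge q = 71.0 × 0.006511 = 0.4623 m/d
v_s = q/n_e = 0.4623/0.28 = 1.651 m/d
L = 2.41 km = 2410 m
t = L / v = 2410 / 1.651 = 1460 d
   = 1460 / 365 = 4.00 yr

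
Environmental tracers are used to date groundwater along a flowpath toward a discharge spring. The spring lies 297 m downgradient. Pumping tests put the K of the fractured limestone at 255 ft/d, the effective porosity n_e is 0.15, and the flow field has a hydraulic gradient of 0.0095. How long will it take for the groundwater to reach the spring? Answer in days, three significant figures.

K = 255 ft/d × 0.3048 = 77.72 m/d
q = Ki = 77.72 × 0.0095 = 0.7384 m/d
v_s = q/n_e = 0.7384/0.15 = 4.923 m/d
t = L / v = 297 / 4.923 = 60.33 d

60.3 days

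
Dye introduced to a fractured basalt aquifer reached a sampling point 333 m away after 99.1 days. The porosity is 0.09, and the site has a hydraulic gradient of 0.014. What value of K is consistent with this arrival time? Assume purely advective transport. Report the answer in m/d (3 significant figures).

21.6 m/d

v = L / t = 333 / 99.1 = 3.360 m/d
K = v · n / i = 3.360 × 0.09 / 0.014 = 21.6 m/d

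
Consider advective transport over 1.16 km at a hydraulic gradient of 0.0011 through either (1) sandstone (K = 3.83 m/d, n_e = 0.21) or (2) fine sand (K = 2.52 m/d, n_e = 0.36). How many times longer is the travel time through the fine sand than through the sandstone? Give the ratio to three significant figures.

2.61

Unit 1 (sandstone): v = 3.83×0.0011/0.21 = 0.02006 m/d, t = 1160/0.02006 = 57820 d
Unit 2 (fine sand): v = 2.52×0.0011/0.36 = 0.007700 m/d, t = 1160/0.007700 = 150600 d
t(fine sand) / t(sandstone) = 150600/57820 = 2.61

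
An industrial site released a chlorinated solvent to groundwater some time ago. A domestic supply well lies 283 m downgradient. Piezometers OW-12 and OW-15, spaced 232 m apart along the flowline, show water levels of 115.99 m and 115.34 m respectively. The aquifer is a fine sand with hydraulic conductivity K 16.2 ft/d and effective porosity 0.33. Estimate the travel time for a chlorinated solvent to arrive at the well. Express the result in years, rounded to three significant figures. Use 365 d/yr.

Hydraulic gradient i = (115.99 − 115.34) / 232 = 0.65 / 232 = 0.002802
K = 16.2 ft/d × 0.3048 = 4.938 m/d
Specific discharge q = 4.938 × 0.002802 = 0.01383 m/d
Seepage velocity v = q / n = 0.01383 / 0.33 = 0.04192 m/d
t = L / v = 283 / 0.04192 = 6751 d
   = 6751 / 365 = 18.5 yr

18.5 years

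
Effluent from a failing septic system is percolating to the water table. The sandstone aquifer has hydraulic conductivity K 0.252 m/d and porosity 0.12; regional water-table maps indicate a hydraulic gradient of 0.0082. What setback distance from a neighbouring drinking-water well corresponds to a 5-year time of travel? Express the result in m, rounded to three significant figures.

31.4 m

q = Ki = 0.252 × 0.0082 = 0.002066 m/d
v = Ki/n = 0.252·0.0082/0.12 = 0.01722 m/d
T = 5 yr × 365 = 1825 d
L = v × T = 0.01722 × 1825 = 31.43 m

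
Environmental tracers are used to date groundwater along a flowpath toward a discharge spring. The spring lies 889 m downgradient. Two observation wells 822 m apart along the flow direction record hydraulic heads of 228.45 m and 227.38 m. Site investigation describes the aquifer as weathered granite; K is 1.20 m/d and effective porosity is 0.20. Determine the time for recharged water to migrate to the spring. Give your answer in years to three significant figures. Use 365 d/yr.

Hydraulic gradient i = (228.45 − 227.38) / 822 = 1.07 / 822 = 0.001302
q = Ki = 1.20 × 0.001302 = 0.001562 m/d
v = Ki/n = 1.20·0.001302/0.20 = 0.007810 m/d
t = L / v = 889 / 0.007810 = 113800 d
   = 113800 / 365 = 312 yr

312 years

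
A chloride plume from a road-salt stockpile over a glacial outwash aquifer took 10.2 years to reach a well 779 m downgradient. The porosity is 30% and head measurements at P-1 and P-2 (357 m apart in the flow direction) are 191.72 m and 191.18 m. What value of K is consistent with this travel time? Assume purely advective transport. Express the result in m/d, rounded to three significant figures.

41.5 m/d

Hydraulic gradient i = (191.72 − 191.18) / 357 = 0.54 / 357 = 0.001513
t = 10.2 years = 3723 d
v = L / t = 779 / 3723 = 0.2092 m/d
K = v · n / i = 0.2092 × 0.30 / 0.001513 = 41.5 m/d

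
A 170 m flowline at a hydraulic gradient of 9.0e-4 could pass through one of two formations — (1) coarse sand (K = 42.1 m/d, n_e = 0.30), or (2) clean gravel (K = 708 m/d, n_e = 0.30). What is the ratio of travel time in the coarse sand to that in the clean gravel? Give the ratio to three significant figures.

16.8

Unit 1 (coarse sand): v = 42.1×9.0e-4/0.30 = 0.1263 m/d, t = 170/0.1263 = 1346 d
Unit 2 (clean gravel): v = 708×9.0e-4/0.30 = 2.124 m/d, t = 170/2.124 = 80.04 d
t(coarse sand) / t(clean gravel) = 1346/80.04 = 16.8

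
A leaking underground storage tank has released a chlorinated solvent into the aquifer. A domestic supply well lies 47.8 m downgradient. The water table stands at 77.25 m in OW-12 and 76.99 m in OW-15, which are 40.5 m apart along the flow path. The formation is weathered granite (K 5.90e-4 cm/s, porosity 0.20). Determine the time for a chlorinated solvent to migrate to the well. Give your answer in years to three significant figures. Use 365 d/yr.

Hydraulic gradient i = (77.25 − 76.99) / 40.5 = 0.26 / 40.5 = 0.006420
K = 5.90e-4 cm/s × 864 = 0.5098 m/d
Specific discharge q = 0.5098 × 0.006420 = 0.003273 m/d
Average linear velocity = 0.003273 / 0.20 = 0.01636 m/d
t = L / v = 47.8 / 0.01636 = 2921 d
   = 2921 / 365 = 8.00 yr

8.00 years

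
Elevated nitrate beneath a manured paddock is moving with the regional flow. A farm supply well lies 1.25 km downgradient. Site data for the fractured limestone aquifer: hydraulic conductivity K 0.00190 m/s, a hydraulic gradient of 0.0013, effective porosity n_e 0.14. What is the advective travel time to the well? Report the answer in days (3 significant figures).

K = 0.00190 m/s × 86400 s/d = 164.2 m/d
Specific discharge q = 164.2 × 0.0013 = 0.2134 m/d
v = Ki/n = 164.2·0.0013/0.14 = 1.524 m/d
L = 1.25 km = 1250 m
t = L / v = 1250 / 1.524 = 820.0 d

820 days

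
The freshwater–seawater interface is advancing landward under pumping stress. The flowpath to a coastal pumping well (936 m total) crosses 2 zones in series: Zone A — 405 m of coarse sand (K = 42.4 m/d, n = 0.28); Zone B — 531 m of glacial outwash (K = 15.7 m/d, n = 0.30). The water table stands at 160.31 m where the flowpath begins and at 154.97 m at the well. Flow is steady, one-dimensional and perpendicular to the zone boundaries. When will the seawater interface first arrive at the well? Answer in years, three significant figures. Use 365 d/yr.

Total head drop ΔH = 160.31 − 154.97 = 5.34 m
Continuity: the same q passes through each zone, so ΔH = q·Σ(L_j/K_j) — the zones act as resistances in series.
Σ(L/K) = 405/42.4 + 531/15.7 = 9.552 + 33.82 = 43.37 d
q = ΔH / Σ(L/K) = 5.34 / 43.37 = 0.1231 m/d (same in every zone)
Zone A: v = q/n = 0.1231/0.28 = 0.4397 m/d → t_A = 405/0.4397 = 921.1 d
Zone B: v = q/n = 0.1231/0.30 = 0.4104 m/d → t_B = 531/0.4104 = 1294 d
Total t = 921.1 + 1294 = 2215 d
   = 2215 / 365 = 6.07 yr

6.07 years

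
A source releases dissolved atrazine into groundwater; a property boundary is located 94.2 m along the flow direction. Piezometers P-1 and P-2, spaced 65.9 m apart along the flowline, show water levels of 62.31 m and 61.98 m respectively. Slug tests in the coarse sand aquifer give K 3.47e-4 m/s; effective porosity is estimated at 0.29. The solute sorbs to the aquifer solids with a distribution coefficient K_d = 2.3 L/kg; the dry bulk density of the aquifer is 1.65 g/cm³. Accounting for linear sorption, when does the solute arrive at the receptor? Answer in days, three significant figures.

2560 days

Hydraulic gradient i = (62.31 − 61.98) / 65.9 = 0.33 / 65.9 = 0.005008
K = 3.47e-4 m/s × 86400 s/d = 29.98 m/d
q = Ki = 29.98 × 0.005008 = 0.1501 m/d
Average linear velocity = 0.1501 / 0.29 = 0.5177 m/d
Retardation R = 1 + ρ_b·K_d/n = 1 + 1.65×2.3/0.29 = 14.09
Contaminant velocity v_c = v/R = 0.5177/14.09 = 0.03675 m/d
t = L/v_c = 94.2/0.03675 = 2563 d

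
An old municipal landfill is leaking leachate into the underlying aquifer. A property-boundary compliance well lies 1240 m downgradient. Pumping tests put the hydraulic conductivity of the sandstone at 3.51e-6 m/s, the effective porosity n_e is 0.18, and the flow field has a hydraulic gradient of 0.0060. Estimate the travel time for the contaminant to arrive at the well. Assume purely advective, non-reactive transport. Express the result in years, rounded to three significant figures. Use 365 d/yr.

K = 3.51e-6 m/s × 86400 s/d = 0.3033 m/d
Darcy flux q = K·i = 0.3033 × 0.0060 = 0.001820 m/d
Seepage velocity v = q / n = 0.001820 / 0.18 = 0.01011 m/d
t = L / v = 1240 / 0.01011 = 122700 d
   = 122700 / 365 = 336 yr

336 years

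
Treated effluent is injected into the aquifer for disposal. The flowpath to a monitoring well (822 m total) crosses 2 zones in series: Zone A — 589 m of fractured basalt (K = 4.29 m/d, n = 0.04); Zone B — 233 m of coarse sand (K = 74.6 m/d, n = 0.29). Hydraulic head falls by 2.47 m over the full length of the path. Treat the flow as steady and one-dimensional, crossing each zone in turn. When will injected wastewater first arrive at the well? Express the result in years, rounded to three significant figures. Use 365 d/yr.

Continuity: the same q passes through each zone, so ΔH = q·Σ(L_j/K_j) — the zones act as resistances in series.
Σ(L/K) = 589/4.29 + 233/74.6 = 137.3 + 3.123 = 140.4 d
q = ΔH / Σ(L/K) = 2.47 / 140.4 = 0.01759 m/d (same in every zone)
Zone A: v = q/n = 0.01759/0.04 = 0.4398 m/d → t_A = 589/0.4398 = 1339 d
Zone B: v = q/n = 0.01759/0.29 = 0.06066 m/d → t_B = 233/0.06066 = 3841 d
Total t = 1339 + 3841 = 5181 d
   = 5181 / 365 = 14.2 yr

14.2 years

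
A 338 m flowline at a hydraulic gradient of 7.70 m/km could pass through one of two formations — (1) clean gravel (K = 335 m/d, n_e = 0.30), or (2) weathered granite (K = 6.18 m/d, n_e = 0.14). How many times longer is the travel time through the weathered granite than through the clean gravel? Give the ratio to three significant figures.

Unit 1 (clean gravel): v = 335×0.0077/0.30 = 8.598 m/d, t = 338/8.598 = 39.31 d
Unit 2 (weathered granite): v = 6.18×0.0077/0.14 = 0.3399 m/d, t = 338/0.3399 = 994.4 d
t(weathered granite) / t(clean gravel) = 994.4/39.31 = 25.3

25.3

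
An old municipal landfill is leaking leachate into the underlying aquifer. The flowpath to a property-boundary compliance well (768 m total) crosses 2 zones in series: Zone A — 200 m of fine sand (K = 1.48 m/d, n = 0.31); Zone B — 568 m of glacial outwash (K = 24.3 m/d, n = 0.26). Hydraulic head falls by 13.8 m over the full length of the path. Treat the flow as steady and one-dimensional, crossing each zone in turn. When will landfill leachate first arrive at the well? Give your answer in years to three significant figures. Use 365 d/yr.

6.60 years

Continuity: the same q passes through each zone, so ΔH = q·Σ(L_j/K_j) — the zones act as resistances in series.
Σ(L/K) = 200/1.48 + 568/24.3 = 135.1 + 23.37 = 158.5 d
q = ΔH / Σ(L/K) = 13.8 / 158.5 = 0.08706 m/d (same in every zone)
Zone A: v = q/n = 0.08706/0.31 = 0.2808 m/d → t_A = 200/0.2808 = 712.1 d
Zone B: v = q/n = 0.08706/0.26 = 0.3348 m/d → t_B = 568/0.3348 = 1696 d
Total t = 712.1 + 1696 = 2408 d
   = 2408 / 365 = 6.60 yr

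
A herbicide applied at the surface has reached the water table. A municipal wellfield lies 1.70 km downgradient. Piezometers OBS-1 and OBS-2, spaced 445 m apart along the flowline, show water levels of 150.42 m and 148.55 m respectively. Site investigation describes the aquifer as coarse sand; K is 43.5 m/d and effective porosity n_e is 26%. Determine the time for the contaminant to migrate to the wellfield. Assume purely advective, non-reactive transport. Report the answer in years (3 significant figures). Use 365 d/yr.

6.62 years

Hydraulic gradient i = (150.42 − 148.55) / 445 = 1.87 / 445 = 0.004202
q = Ki = 43.5 × 0.004202 = 0.1828 m/d
Average linear velocity = 0.1828 / 0.26 = 0.7031 m/d
L = 1.70 km = 1700 m
t = L / v = 1700 / 0.7031 = 2418 d
   = 2418 / 365 = 6.62 yr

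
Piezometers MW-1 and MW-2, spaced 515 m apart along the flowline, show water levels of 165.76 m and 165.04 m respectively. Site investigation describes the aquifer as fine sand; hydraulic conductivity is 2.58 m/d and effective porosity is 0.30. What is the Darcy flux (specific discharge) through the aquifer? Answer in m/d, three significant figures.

Hydraulic gradient i = (165.76 − 165.04) / 515 = 0.72 / 515 = 0.001398
Specific discharge q = 2.58 × 0.001398 = 0.003607 m/d

0.00361 m/d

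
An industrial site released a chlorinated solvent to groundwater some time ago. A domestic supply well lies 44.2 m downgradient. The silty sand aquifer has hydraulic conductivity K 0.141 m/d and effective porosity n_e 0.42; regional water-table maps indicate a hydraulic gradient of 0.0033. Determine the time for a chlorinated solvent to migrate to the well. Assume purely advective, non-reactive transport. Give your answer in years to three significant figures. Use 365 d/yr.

109 years

Specific discharge q = 0.141 × 0.0033 = 4.653e-4 m/d
Seepage velocity v = q / n = 4.653e-4 / 0.42 = 0.001108 m/d
t = L / v = 44.2 / 0.001108 = 39900 d
   = 39900 / 365 = 109 yr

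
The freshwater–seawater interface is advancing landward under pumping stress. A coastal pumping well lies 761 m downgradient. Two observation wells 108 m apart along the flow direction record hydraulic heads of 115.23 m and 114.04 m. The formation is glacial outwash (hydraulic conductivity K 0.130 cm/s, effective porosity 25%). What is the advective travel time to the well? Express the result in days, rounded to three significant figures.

Hydraulic gradient i = (115.23 − 114.04) / 108 = 1.19 / 108 = 0.01102
K = 0.130 cm/s × 864 = 112.3 m/d
Darcy flux q = K·i = 112.3 × 0.01102 = 1.238 m/d
Average linear velocity = 1.238 / 0.25 = 4.950 m/d
t = L / v = 761 / 4.950 = 153.7 d

154 days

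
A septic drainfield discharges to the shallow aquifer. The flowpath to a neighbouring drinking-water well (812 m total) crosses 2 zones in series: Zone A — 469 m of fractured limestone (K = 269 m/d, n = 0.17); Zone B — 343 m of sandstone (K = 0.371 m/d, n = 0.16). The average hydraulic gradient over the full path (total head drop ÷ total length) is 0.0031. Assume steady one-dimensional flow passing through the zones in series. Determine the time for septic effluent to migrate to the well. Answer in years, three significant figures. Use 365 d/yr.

Steady 1-D flow in series ⇒ the Darcy flux q is identical in every zone and the zone head losses add (resistances L/K in series).
Σ(L/K) = 469/269 + 343/0.371 = 1.743 + 924.5 = 926.3 d
K_eq = L_total / Σ(L/K) = 812 / 926.3 = 0.8766 m/d
q = K_eq · i = 0.8766 × 0.0031 = 0.002718 m/d (same in every zone)
Zone A: v = q/n = 0.002718/0.17 = 0.01599 m/d → t_A = 469/0.01599 = 29340 d
Zone B: v = q/n = 0.002718/0.16 = 0.01698 m/d → t_B = 343/0.01698 = 20190 d
Total t = 29340 + 20190 = 49530 d
   = 49530 / 365 = 136 yr

136 years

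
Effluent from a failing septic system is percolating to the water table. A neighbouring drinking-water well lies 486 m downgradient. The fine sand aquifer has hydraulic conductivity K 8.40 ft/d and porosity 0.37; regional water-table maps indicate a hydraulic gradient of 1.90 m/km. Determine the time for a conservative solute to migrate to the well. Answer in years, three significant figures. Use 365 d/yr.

K = 8.40 ft/d × 0.3048 = 2.560 m/d
Specific discharge q = 2.560 × 0.0019 = 0.004865 m/d
Seepage velocity v = q / n = 0.004865 / 0.37 = 0.01315 m/d
t = L / v = 486 / 0.01315 = 36960 d
   = 36960 / 365 = 101 yr

101 years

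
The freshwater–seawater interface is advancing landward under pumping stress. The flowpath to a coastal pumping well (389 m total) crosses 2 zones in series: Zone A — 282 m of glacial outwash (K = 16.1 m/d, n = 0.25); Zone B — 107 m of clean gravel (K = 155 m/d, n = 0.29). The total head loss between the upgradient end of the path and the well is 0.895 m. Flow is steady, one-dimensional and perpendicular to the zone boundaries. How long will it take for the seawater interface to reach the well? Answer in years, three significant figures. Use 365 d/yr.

5.66 years

Steady 1-D flow in series ⇒ the Darcy flux q is identical in every zone and the zone head losses add (resistances L/K in series).
Σ(L/K) = 282/16.1 + 107/155 = 17.52 + 0.6903 = 18.21 d
q = ΔH / Σ(L/K) = 0.895 / 18.21 = 0.04916 m/d (same in every zone)
Zone A: v = q/n = 0.04916/0.25 = 0.1966 m/d → t_A = 282/0.1966 = 1434 d
Zone B: v = q/n = 0.04916/0.29 = 0.1695 m/d → t_B = 107/0.1695 = 631.2 d
Total t = 1434 + 631.2 = 2065 d
   = 2065 / 365 = 5.66 yr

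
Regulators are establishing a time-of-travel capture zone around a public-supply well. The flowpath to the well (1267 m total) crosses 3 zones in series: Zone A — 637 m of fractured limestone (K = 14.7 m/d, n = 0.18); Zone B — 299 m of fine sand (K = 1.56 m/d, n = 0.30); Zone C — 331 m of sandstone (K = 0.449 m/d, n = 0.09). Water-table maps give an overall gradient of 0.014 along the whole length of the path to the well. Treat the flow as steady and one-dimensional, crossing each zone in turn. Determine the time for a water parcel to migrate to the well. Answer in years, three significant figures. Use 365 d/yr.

For zones in series the flux q is common to all zones; the equivalent conductivity is the harmonic (thickness-weighted) mean, K_eq = L_total / Σ(L_j/K_j).
Σ(L/K) = 637/14.7 + 299/1.56 + 331/0.449 = 43.33 + 191.7 + 737.2 = 972.2 d
K_eq = L_total / Σ(L/K) = 1267 / 972.2 = 1.303 m/d
q = K_eq · i = 1.303 × 0.014 = 0.01825 m/d (same in every zone)
Zone A: v = q/n = 0.01825/0.18 = 0.1014 m/d → t_A = 637/0.1014 = 6284 d
Zone B: v = q/n = 0.01825/0.30 = 0.06082 m/d → t_B = 299/0.06082 = 4916 d
Zone C: v = q/n = 0.01825/0.09 = 0.2027 m/d → t_C = 331/0.2027 = 1633 d
Total t = 6284 + 4916 + 1633 = 12830 d
   = 12830 / 365 = 35.2 yr

35.2 years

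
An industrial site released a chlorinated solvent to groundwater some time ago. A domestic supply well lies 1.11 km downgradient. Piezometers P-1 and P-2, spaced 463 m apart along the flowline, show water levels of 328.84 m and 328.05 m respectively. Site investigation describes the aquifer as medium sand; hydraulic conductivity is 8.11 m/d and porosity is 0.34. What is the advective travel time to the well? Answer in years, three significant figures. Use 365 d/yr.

Hydraulic gradient i = (328.84 − 328.05) / 463 = 0.79 / 463 = 0.001706
Specific discharge q = 8.11 × 0.001706 = 0.01384 m/d
Average linear velocity = 0.01384 / 0.34 = 0.04070 m/d
L = 1.11 km = 1110 m
t = L / v = 1110 / 0.04070 = 27270 d
   = 27270 / 365 = 74.7 yr

74.7 years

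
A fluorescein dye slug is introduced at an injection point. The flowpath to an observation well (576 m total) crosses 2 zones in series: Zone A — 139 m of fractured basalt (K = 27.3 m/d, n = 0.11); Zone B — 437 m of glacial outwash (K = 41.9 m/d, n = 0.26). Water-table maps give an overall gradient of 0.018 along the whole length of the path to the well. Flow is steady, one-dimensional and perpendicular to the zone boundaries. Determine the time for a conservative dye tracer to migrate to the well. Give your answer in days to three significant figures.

193 days

Continuity: the same q passes through each zone, so ΔH = q·Σ(L_j/K_j) — the zones act as resistances in series.
Σ(L/K) = 139/27.3 + 437/41.9 = 5.092 + 10.43 = 15.52 d
K_eq = L_total / Σ(L/K) = 576 / 15.52 = 37.11 m/d
q = K_eq · i = 37.11 × 0.018 = 0.6680 m/d (same in every zone)
Zone A: v = q/n = 0.6680/0.11 = 6.073 m/d → t_A = 139/6.073 = 22.89 d
Zone B: v = q/n = 0.6680/0.26 = 2.569 m/d → t_B = 437/2.569 = 170.1 d
Total t = 22.89 + 170.1 = 193.0 d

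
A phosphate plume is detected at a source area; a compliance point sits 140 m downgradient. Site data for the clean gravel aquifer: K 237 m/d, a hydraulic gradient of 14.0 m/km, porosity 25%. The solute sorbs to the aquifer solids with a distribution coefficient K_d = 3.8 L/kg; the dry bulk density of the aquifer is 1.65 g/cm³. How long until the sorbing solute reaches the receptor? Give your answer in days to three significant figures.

275 days

Specific discharge q = 237 × 0.014 = 3.318 m/d
v = Ki/n = 237·0.014/0.25 = 13.27 m/d
Retardation R = 1 + ρ_b·K_d/n = 1 + 1.65×3.8/0.25 = 26.08
Contaminant velocity v_c = v/R = 13.27/26.08 = 0.5089 m/d
t = L/v_c = 140/0.5089 = 275.1 d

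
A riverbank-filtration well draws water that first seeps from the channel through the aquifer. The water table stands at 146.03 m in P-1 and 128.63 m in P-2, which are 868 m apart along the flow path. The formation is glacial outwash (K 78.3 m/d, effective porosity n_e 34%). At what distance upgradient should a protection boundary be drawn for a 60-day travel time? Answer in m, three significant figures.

Hydraulic gradient i = (146.03 − 128.63) / 868 = 17.40 / 868 = 0.02005
q = Ki = 78.3 × 0.02005 = 1.570 m/d
Average linear velocity = 1.570 / 0.34 = 4.616 m/d
L = v × T = 4.616 × 60 = 277.0 m

277 m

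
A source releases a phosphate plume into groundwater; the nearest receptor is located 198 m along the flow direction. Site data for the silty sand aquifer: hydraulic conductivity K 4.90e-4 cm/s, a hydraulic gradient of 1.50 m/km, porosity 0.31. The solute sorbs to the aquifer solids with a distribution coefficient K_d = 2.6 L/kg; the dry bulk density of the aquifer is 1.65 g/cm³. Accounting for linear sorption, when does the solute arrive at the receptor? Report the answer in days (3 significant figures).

1.43e6 days

K = 4.90e-4 cm/s × 864 = 0.4234 m/d
q = Ki = 0.4234 × 0.0015 = 6.350e-4 m/d
v = Ki/n = 0.4234·0.0015/0.31 = 0.002049 m/d
Retardation R = 1 + ρ_b·K_d/n = 1 + 1.65×2.6/0.31 = 14.84
Contaminant velocity v_c = v/R = 0.002049/14.84 = 1.381e-4 m/d
t = L/v_c = 198/1.381e-4 = 1.434e6 d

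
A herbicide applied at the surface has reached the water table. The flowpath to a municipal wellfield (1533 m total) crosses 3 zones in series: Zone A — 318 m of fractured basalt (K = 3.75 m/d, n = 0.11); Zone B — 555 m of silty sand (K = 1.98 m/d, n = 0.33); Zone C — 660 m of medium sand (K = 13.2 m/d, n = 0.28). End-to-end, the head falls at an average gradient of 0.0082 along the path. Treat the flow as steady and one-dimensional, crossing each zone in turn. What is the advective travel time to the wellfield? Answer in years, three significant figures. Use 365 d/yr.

36.5 years

Steady 1-D flow in series ⇒ the Darcy flux q is identical in every zone and the zone head losses add (resistances L/K in series).
Σ(L/K) = 318/3.75 + 555/1.98 + 660/13.2 = 84.80 + 280.3 + 50.00 = 415.1 d
K_eq = L_total / Σ(L/K) = 1533 / 415.1 = 3.693 m/d
q = K_eq · i = 3.693 × 0.0082 = 0.03028 m/d (same in every zone)
Zone A: v = q/n = 0.03028/0.11 = 0.2753 m/d → t_A = 318/0.2753 = 1155 d
Zone B: v = q/n = 0.03028/0.33 = 0.09177 m/d → t_B = 555/0.09177 = 6048 d
Zone C: v = q/n = 0.03028/0.28 = 0.1082 m/d → t_C = 660/0.1082 = 6102 d
Total t = 1155 + 6048 + 6102 = 13310 d
   = 13310 / 365 = 36.5 yr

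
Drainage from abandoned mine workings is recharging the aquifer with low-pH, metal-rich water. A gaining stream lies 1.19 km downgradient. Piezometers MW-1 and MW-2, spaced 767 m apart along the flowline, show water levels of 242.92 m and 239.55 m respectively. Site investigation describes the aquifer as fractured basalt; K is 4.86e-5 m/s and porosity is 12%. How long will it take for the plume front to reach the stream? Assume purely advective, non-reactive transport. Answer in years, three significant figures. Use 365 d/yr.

Hydraulic gradient i = (242.92 − 239.55) / 767 = 3.37 / 767 = 0.004394
K = 4.86e-5 m/s × 86400 s/d = 4.199 m/d
Specific discharge q = 4.199 × 0.004394 = 0.01845 m/d
Seepage velocity v = q / n = 0.01845 / 0.12 = 0.1537 m/d
L = 1.19 km = 1190 m
t = L / v = 1190 / 0.1537 = 7740 d
   = 7740 / 365 = 21.2 yr

21.2 years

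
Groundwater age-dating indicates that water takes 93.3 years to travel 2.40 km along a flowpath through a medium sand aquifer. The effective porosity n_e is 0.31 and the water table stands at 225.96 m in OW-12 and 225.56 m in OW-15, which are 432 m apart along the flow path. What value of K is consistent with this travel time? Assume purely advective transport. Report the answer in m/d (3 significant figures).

Hydraulic gradient i = (225.96 − 225.56) / 432 = 0.40 / 432 = 9.259e-4
t = 93.3 years = 34050 d
L = 2.40 km = 2400 m
v = L / t = 2400 / 34050 = 0.07048 m/d
K = v · n / i = 0.07048 × 0.31 / 9.259e-4 = 23.6 m/d

23.6 m/d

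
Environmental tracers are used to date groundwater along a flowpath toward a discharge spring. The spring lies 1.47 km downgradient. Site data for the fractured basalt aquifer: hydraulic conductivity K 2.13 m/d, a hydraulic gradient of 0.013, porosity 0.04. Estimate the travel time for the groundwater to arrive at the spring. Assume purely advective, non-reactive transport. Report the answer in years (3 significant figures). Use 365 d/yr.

5.82 years

q = Ki = 2.13 × 0.013 = 0.02769 m/d
v_s = q/n_e = 0.02769/0.04 = 0.6922 m/d
L = 1.47 km = 1470 m
t = L / v = 1470 / 0.6922 = 2124 d
   = 2124 / 365 = 5.82 yr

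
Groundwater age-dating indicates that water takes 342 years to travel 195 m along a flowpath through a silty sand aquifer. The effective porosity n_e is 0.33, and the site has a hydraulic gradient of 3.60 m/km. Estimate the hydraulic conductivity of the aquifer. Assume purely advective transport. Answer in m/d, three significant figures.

t = 342 years = 124800 d
v = L / t = 195 / 124800 = 0.001562 m/d
K = v · n / i = 0.001562 × 0.33 / 0.0036 = 0.143 m/d

0.143 m/d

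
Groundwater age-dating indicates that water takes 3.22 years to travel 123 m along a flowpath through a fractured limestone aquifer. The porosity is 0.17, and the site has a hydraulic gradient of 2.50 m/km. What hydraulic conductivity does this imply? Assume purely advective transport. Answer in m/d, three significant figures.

t = 3.22 years = 1175 d
v = L / t = 123 / 1175 = 0.1047 m/d
K = v · n / i = 0.1047 × 0.17 / 0.0025 = 7.12 m/d

7.12 m/d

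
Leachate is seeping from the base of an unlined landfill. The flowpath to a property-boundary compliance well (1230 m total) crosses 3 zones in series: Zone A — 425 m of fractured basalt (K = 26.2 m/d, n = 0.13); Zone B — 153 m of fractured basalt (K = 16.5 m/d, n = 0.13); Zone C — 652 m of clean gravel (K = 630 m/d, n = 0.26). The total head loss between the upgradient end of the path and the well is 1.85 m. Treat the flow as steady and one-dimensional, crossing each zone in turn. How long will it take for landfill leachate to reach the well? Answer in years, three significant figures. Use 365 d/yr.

9.61 years

Continuity: the same q passes through each zone, so ΔH = q·Σ(L_j/K_j) — the zones act as resistances in series.
Σ(L/K) = 425/26.2 + 153/16.5 + 652/630 = 16.22 + 9.273 + 1.035 = 26.53 d
q = ΔH / Σ(L/K) = 1.85 / 26.53 = 0.06973 m/d (same in every zone)
Zone A: v = q/n = 0.06973/0.13 = 0.5364 m/d → t_A = 425/0.5364 = 792.3 d
Zone B: v = q/n = 0.06973/0.13 = 0.5364 m/d → t_B = 153/0.5364 = 285.2 d
Zone C: v = q/n = 0.06973/0.26 = 0.2682 m/d → t_C = 652/0.2682 = 2431 d
Total t = 792.3 + 285.2 + 2431 = 3508 d
   = 3508 / 365 = 9.61 yr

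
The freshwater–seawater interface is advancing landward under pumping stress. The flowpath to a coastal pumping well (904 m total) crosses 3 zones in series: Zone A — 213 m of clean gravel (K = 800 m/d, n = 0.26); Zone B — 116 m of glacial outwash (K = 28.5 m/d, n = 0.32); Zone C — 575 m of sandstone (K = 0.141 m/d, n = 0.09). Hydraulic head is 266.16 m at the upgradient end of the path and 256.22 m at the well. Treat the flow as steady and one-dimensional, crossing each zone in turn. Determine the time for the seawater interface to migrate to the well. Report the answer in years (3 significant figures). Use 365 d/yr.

Total head drop ΔH = 266.16 − 256.22 = 9.94 m
Continuity: the same q passes through each zone, so ΔH = q·Σ(L_j/K_j) — the zones act as resistances in series.
Σ(L/K) = 213/800 + 116/28.5 + 575/0.141 = 0.2663 + 4.070 + 4078 = 4082 d
q = ΔH / Σ(L/K) = 9.94 / 4082 = 0.002435 m/d (same in every zone)
Zone A: v = q/n = 0.002435/0.26 = 0.009365 m/d → t_A = 213/0.009365 = 22740 d
Zone B: v = q/n = 0.002435/0.32 = 0.007609 m/d → t_B = 116/0.007609 = 15250 d
Zone C: v = q/n = 0.002435/0.09 = 0.02705 m/d → t_C = 575/0.02705 = 21250 d
Total t = 22740 + 15250 + 21250 = 59240 d
   = 59240 / 365 = 162 yr

162 years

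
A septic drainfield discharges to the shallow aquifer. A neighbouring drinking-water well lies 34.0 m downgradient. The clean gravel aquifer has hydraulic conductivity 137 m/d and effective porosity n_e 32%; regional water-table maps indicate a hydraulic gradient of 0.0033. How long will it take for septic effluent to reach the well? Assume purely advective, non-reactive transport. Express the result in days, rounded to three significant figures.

q = Ki = 137 × 0.0033 = 0.4521 m/d
Average linear velocity = 0.4521 / 0.32 = 1.413 m/d
t = L / v = 34.0 / 1.413 = 24.07 d

24.1 days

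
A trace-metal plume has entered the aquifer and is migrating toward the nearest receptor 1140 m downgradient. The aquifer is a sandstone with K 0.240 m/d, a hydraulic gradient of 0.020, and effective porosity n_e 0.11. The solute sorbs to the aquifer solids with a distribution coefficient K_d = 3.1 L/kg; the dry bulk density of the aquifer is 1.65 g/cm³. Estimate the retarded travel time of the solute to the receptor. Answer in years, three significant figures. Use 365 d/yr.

q = Ki = 0.240 × 0.020 = 0.004800 m/d
Seepage velocity v = q / n = 0.004800 / 0.11 = 0.04364 m/d
Retardation R = 1 + ρ_b·K_d/n = 1 + 1.65×3.1/0.11 = 47.50
Contaminant velocity v_c = v/R = 0.04364/47.50 = 9.187e-4 m/d
t = L/v_c = 1140/9.187e-4 = 1.241e6 d
   = 1.241e6/365 = 3400 yr

3400 years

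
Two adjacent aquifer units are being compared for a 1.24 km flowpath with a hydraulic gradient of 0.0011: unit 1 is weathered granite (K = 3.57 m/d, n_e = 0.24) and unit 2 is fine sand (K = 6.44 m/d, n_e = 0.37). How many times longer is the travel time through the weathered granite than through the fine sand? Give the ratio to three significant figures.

Unit 1 (weathered granite): v = 3.57×0.0011/0.24 = 0.01636 m/d, t = 1240/0.01636 = 75780 d
Unit 2 (fine sand): v = 6.44×0.0011/0.37 = 0.01915 m/d, t = 1240/0.01915 = 64770 d
t(weathered granite) / t(fine sand) = 75780/64770 = 1.17

1.17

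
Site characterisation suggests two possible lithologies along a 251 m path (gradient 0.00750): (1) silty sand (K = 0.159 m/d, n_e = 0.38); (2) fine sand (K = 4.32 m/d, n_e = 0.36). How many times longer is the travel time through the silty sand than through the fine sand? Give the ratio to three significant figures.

28.7

Unit 1 (silty sand): v = 0.159×0.0075/0.38 = 0.003138 m/d, t = 251/0.003138 = 79980 d
Unit 2 (fine sand): v = 4.32×0.0075/0.36 = 0.09000 m/d, t = 251/0.09000 = 2789 d
t(silty sand) / t(fine sand) = 79980/2789 = 28.7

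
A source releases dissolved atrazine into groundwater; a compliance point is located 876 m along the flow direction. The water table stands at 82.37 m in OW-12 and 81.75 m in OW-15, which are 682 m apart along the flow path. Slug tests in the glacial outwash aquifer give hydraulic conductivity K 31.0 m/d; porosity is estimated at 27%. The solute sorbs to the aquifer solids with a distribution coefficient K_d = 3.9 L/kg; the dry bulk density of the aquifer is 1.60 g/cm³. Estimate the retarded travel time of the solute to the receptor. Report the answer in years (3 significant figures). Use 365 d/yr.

Hydraulic gradient i = (82.37 − 81.75) / 682 = 0.62 / 682 = 9.091e-4
Specific discharge q = 31.0 × 9.091e-4 = 0.02818 m/d
v_s = q/n_e = 0.02818/0.27 = 0.1044 m/d
Retardation R = 1 + ρ_b·K_d/n = 1 + 1.60×3.9/0.27 = 24.11
Contaminant velocity v_c = v/R = 0.1044/24.11 = 0.004329 m/d
t = L/v_c = 876/0.004329 = 202400 d
   = 202400/365 = 554 yr

554 years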